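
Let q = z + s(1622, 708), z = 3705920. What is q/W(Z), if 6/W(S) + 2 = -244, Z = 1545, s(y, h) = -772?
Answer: -151911068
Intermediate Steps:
W(S) = -1/41 (W(S) = 6/(-2 - 244) = 6/(-246) = 6*(-1/246) = -1/41)
q = 3705148 (q = 3705920 - 772 = 3705148)
q/W(Z) = 3705148/(-1/41) = 3705148*(-41) = -151911068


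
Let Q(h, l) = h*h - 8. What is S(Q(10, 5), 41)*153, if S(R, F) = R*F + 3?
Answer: 577575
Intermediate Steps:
Q(h, l) = -8 + h² (Q(h, l) = h² - 8 = -8 + h²)
S(R, F) = 3 + F*R (S(R, F) = F*R + 3 = 3 + F*R)
S(Q(10, 5), 41)*153 = (3 + 41*(-8 + 10²))*153 = (3 + 41*(-8 + 100))*153 = (3 + 41*92)*153 = (3 + 3772)*153 = 3775*153 = 577575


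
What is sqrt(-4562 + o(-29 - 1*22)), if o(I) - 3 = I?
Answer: I*sqrt(4610) ≈ 67.897*I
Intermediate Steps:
o(I) = 3 + I
sqrt(-4562 + o(-29 - 1*22)) = sqrt(-4562 + (3 + (-29 - 1*22))) = sqrt(-4562 + (3 + (-29 - 22))) = sqrt(-4562 + (3 - 51)) = sqrt(-4562 - 48) = sqrt(-4610) = I*sqrt(4610)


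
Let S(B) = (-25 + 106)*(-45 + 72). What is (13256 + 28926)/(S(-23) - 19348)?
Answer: -322/131 ≈ -2.4580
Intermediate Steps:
S(B) = 2187 (S(B) = 81*27 = 2187)
(13256 + 28926)/(S(-23) - 19348) = (13256 + 28926)/(2187 - 19348) = 42182/(-17161) = 42182*(-1/17161) = -322/131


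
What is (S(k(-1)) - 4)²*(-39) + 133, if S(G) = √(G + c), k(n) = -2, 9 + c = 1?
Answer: -101 + 312*I*√10 ≈ -101.0 + 986.63*I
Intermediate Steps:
c = -8 (c = -9 + 1 = -8)
S(G) = √(-8 + G) (S(G) = √(G - 8) = √(-8 + G))
(S(k(-1)) - 4)²*(-39) + 133 = (√(-8 - 2) - 4)²*(-39) + 133 = (√(-10) - 4)²*(-39) + 133 = (I*√10 - 4)²*(-39) + 133 = (-4 + I*√10)²*(-39) + 133 = -39*(-4 + I*√10)² + 133 = 133 - 39*(-4 + I*√10)²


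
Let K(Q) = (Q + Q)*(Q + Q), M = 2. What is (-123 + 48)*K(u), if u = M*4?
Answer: -19200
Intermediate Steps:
u = 8 (u = 2*4 = 8)
K(Q) = 4*Q² (K(Q) = (2*Q)*(2*Q) = 4*Q²)
(-123 + 48)*K(u) = (-123 + 48)*(4*8²) = -300*64 = -75*256 = -19200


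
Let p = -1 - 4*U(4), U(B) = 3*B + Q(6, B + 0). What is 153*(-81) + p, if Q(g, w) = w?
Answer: -12458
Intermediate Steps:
U(B) = 4*B (U(B) = 3*B + (B + 0) = 3*B + B = 4*B)
p = -65 (p = -1 - 16*4 = -1 - 4*16 = -1 - 64 = -65)
153*(-81) + p = 153*(-81) - 65 = -12393 - 65 = -12458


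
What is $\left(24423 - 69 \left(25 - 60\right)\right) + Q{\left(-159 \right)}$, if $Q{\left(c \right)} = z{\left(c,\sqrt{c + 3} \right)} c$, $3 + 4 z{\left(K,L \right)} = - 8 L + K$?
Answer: $\frac{66555}{2} + 636 i \sqrt{39} \approx 33278.0 + 3971.8 i$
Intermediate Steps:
$z{\left(K,L \right)} = - \frac{3}{4} - 2 L + \frac{K}{4}$ ($z{\left(K,L \right)} = - \frac{3}{4} + \frac{- 8 L + K}{4} = - \frac{3}{4} + \frac{K - 8 L}{4} = - \frac{3}{4} + \left(- 2 L + \frac{K}{4}\right) = - \frac{3}{4} - 2 L + \frac{K}{4}$)
$Q{\left(c \right)} = c \left(- \frac{3}{4} - 2 \sqrt{3 + c} + \frac{c}{4}\right)$ ($Q{\left(c \right)} = \left(- \frac{3}{4} - 2 \sqrt{c + 3} + \frac{c}{4}\right) c = \left(- \frac{3}{4} - 2 \sqrt{3 + c} + \frac{c}{4}\right) c = c \left(- \frac{3}{4} - 2 \sqrt{3 + c} + \frac{c}{4}\right)$)
$\left(24423 - 69 \left(25 - 60\right)\right) + Q{\left(-159 \right)} = \left(24423 - 69 \left(25 - 60\right)\right) + \frac{1}{4} \left(-159\right) \left(-3 - 159 - 8 \sqrt{3 - 159}\right) = \left(24423 - -2415\right) + \frac{1}{4} \left(-159\right) \left(-3 - 159 - 8 \sqrt{-156}\right) = \left(24423 + 2415\right) + \frac{1}{4} \left(-159\right) \left(-3 - 159 - 8 \cdot 2 i \sqrt{39}\right) = 26838 + \frac{1}{4} \left(-159\right) \left(-3 - 159 - 16 i \sqrt{39}\right) = 26838 + \frac{1}{4} \left(-159\right) \left(-162 - 16 i \sqrt{39}\right) = 26838 + \left(\frac{12879}{2} + 636 i \sqrt{39}\right) = \frac{66555}{2} + 636 i \sqrt{39}$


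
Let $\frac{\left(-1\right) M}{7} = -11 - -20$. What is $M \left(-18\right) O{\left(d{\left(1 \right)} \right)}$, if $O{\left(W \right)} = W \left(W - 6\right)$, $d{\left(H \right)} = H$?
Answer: $-5670$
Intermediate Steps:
$M = -63$ ($M = - 7 \left(-11 - -20\right) = - 7 \left(-11 + 20\right) = \left(-7\right) 9 = -63$)
$O{\left(W \right)} = W \left(-6 + W\right)$
$M \left(-18\right) O{\left(d{\left(1 \right)} \right)} = \left(-63\right) \left(-18\right) 1 \left(-6 + 1\right) = 1134 \cdot 1 \left(-5\right) = 1134 \left(-5\right) = -5670$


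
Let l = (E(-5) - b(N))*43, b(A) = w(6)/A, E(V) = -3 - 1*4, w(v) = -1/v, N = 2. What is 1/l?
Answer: -12/3569 ≈ -0.0033623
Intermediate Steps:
E(V) = -7 (E(V) = -3 - 4 = -7)
b(A) = -1/(6*A) (b(A) = (-1/6)/A = (-1*⅙)/A = -1/(6*A))
l = -3569/12 (l = (-7 - (-1)/(6*2))*43 = (-7 - 1*(-1/12))*43 = (-7 + 1/12)*43 = -83/12*43 = -3569/12 ≈ -297.42)
1/l = 1/(-3569/12) = -12/3569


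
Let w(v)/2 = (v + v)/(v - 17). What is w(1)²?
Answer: 1/16 ≈ 0.062500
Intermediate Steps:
w(v) = 4*v/(-17 + v) (w(v) = 2*((v + v)/(v - 17)) = 2*((2*v)/(-17 + v)) = 2*(2*v/(-17 + v)) = 4*v/(-17 + v))
w(1)² = (4*1/(-17 + 1))² = (4*1/(-16))² = (4*1*(-1/16))² = (-¼)² = 1/16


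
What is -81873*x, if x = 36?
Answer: -2947428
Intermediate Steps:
-81873*x = -81873*36 = -2947428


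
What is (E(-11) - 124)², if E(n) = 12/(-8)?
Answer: 63001/4 ≈ 15750.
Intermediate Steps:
E(n) = -3/2 (E(n) = 12*(-⅛) = -3/2)
(E(-11) - 124)² = (-3/2 - 124)² = (-251/2)² = 63001/4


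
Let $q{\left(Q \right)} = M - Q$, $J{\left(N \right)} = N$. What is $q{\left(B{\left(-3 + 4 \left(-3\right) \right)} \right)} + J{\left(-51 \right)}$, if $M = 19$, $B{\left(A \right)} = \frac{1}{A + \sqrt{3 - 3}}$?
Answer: $- \frac{479}{15} \approx -31.933$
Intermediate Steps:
$B{\left(A \right)} = \frac{1}{A}$ ($B{\left(A \right)} = \frac{1}{A + \sqrt{0}} = \frac{1}{A + 0} = \frac{1}{A}$)
$q{\left(Q \right)} = 19 - Q$
$q{\left(B{\left(-3 + 4 \left(-3\right) \right)} \right)} + J{\left(-51 \right)} = \left(19 - \frac{1}{-3 + 4 \left(-3\right)}\right) - 51 = \left(19 - \frac{1}{-3 - 12}\right) - 51 = \left(19 - \frac{1}{-15}\right) - 51 = \left(19 - - \frac{1}{15}\right) - 51 = \left(19 + \frac{1}{15}\right) - 51 = \frac{286}{15} - 51 = - \frac{479}{15}$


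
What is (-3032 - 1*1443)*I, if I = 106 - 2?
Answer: -465400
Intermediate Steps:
I = 104
(-3032 - 1*1443)*I = (-3032 - 1*1443)*104 = (-3032 - 1443)*104 = -4475*104 = -465400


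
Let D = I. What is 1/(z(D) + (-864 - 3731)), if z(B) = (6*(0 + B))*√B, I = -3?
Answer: I/(-4595*I + 18*√3) ≈ -0.00021762 + 1.4765e-6*I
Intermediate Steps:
D = -3
z(B) = 6*B^(3/2) (z(B) = (6*B)*√B = 6*B^(3/2))
1/(z(D) + (-864 - 3731)) = 1/(6*(-3)^(3/2) + (-864 - 3731)) = 1/(6*(-3*I*√3) - 4595) = 1/(-18*I*√3 - 4595) = 1/(-4595 - 18*I*√3)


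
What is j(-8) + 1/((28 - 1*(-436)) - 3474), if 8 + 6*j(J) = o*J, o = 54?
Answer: -662203/9030 ≈ -73.334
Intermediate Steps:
j(J) = -4/3 + 9*J (j(J) = -4/3 + (54*J)/6 = -4/3 + 9*J)
j(-8) + 1/((28 - 1*(-436)) - 3474) = (-4/3 + 9*(-8)) + 1/((28 - 1*(-436)) - 3474) = (-4/3 - 72) + 1/((28 + 436) - 3474) = -220/3 + 1/(464 - 3474) = -220/3 + 1/(-3010) = -220/3 - 1/3010 = -662203/9030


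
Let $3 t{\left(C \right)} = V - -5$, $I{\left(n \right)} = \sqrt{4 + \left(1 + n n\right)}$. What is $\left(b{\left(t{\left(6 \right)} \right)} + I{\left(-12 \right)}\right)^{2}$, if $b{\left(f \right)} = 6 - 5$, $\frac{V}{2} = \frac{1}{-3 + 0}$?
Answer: $\left(1 + \sqrt{149}\right)^{2} \approx 174.41$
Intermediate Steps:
$I{\left(n \right)} = \sqrt{5 + n^{2}}$ ($I{\left(n \right)} = \sqrt{4 + \left(1 + n^{2}\right)} = \sqrt{5 + n^{2}}$)
$V = - \frac{2}{3}$ ($V = \frac{2}{-3 + 0} = \frac{2}{-3} = 2 \left(- \frac{1}{3}\right) = - \frac{2}{3} \approx -0.66667$)
$t{\left(C \right)} = \frac{13}{9}$ ($t{\left(C \right)} = \frac{- \frac{2}{3} - -5}{3} = \frac{- \frac{2}{3} + 5}{3} = \frac{1}{3} \cdot \frac{13}{3} = \frac{13}{9}$)
$b{\left(f \right)} = 1$
$\left(b{\left(t{\left(6 \right)} \right)} + I{\left(-12 \right)}\right)^{2} = \left(1 + \sqrt{5 + \left(-12\right)^{2}}\right)^{2} = \left(1 + \sqrt{5 + 144}\right)^{2} = \left(1 + \sqrt{149}\right)^{2}$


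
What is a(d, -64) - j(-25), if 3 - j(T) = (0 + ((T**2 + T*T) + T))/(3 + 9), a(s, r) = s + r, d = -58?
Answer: -275/12 ≈ -22.917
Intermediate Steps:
a(s, r) = r + s
j(T) = 3 - T**2/6 - T/12 (j(T) = 3 - (0 + ((T**2 + T*T) + T))/(3 + 9) = 3 - (0 + ((T**2 + T**2) + T))/12 = 3 - (0 + (2*T**2 + T))/12 = 3 - (0 + (T + 2*T**2))/12 = 3 - (T + 2*T**2)/12 = 3 - (T**2/6 + T/12) = 3 + (-T**2/6 - T/12) = 3 - T**2/6 - T/12)
a(d, -64) - j(-25) = (-64 - 58) - (3 - 1/6*(-25)**2 - 1/12*(-25)) = -122 - (3 - 1/6*625 + 25/12) = -122 - (3 - 625/6 + 25/12) = -122 - 1*(-1189/12) = -122 + 1189/12 = -275/12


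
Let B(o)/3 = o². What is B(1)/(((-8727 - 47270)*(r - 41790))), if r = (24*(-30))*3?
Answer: 1/820356050 ≈ 1.2190e-9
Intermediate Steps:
r = -2160 (r = -720*3 = -2160)
B(o) = 3*o²
B(1)/(((-8727 - 47270)*(r - 41790))) = (3*1²)/(((-8727 - 47270)*(-2160 - 41790))) = (3*1)/((-55997*(-43950))) = 3/2461068150 = 3*(1/2461068150) = 1/820356050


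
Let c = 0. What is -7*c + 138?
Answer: 138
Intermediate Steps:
-7*c + 138 = -7*0 + 138 = 0 + 138 = 138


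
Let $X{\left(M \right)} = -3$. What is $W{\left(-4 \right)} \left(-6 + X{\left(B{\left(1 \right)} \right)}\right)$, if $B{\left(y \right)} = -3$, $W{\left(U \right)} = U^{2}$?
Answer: $-144$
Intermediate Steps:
$W{\left(-4 \right)} \left(-6 + X{\left(B{\left(1 \right)} \right)}\right) = \left(-4\right)^{2} \left(-6 - 3\right) = 16 \left(-9\right) = -144$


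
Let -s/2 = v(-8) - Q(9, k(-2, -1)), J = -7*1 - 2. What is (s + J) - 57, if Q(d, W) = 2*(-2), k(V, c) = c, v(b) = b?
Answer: -58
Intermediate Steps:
J = -9 (J = -7 - 2 = -9)
Q(d, W) = -4
s = 8 (s = -2*(-8 - 1*(-4)) = -2*(-8 + 4) = -2*(-4) = 8)
(s + J) - 57 = (8 - 9) - 57 = -1 - 57 = -58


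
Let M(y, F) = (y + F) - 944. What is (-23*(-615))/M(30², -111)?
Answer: -2829/31 ≈ -91.258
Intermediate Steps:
M(y, F) = -944 + F + y (M(y, F) = (F + y) - 944 = -944 + F + y)
(-23*(-615))/M(30², -111) = (-23*(-615))/(-944 - 111 + 30²) = 14145/(-944 - 111 + 900) = 14145/(-155) = 14145*(-1/155) = -2829/31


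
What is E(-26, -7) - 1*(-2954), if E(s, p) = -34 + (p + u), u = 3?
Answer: 2916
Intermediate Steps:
E(s, p) = -31 + p (E(s, p) = -34 + (p + 3) = -34 + (3 + p) = -31 + p)
E(-26, -7) - 1*(-2954) = (-31 - 7) - 1*(-2954) = -38 + 2954 = 2916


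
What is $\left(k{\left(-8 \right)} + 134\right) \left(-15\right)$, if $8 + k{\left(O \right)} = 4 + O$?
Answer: $-1830$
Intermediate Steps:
$k{\left(O \right)} = -4 + O$ ($k{\left(O \right)} = -8 + \left(4 + O\right) = -4 + O$)
$\left(k{\left(-8 \right)} + 134\right) \left(-15\right) = \left(\left(-4 - 8\right) + 134\right) \left(-15\right) = \left(-12 + 134\right) \left(-15\right) = 122 \left(-15\right) = -1830$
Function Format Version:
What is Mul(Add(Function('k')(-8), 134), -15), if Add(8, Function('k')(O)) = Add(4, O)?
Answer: -1830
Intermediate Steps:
Function('k')(O) = Add(-4, O) (Function('k')(O) = Add(-8, Add(4, O)) = Add(-4, O))
Mul(Add(Function('k')(-8), 134), -15) = Mul(Add(Add(-4, -8), 134), -15) = Mul(Add(-12, 134), -15) = Mul(122, -15) = -1830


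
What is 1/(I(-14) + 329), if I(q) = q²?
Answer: 1/525 ≈ 0.0019048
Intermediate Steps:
1/(I(-14) + 329) = 1/((-14)² + 329) = 1/(196 + 329) = 1/525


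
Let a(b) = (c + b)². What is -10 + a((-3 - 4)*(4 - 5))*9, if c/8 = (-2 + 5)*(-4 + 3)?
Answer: 2591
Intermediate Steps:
c = -24 (c = 8*((-2 + 5)*(-4 + 3)) = 8*(3*(-1)) = 8*(-3) = -24)
a(b) = (-24 + b)²
-10 + a((-3 - 4)*(4 - 5))*9 = -10 + (-24 + (-3 - 4)*(4 - 5))²*9 = -10 + (-24 - 7*(-1))²*9 = -10 + (-24 + 7)²*9 = -10 + (-17)²*9 = -10 + 289*9 = -10 + 2601 = 2591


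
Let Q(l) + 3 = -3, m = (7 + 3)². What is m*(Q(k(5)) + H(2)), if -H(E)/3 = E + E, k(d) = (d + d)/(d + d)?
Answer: -1800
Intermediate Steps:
k(d) = 1 (k(d) = (2*d)/((2*d)) = (2*d)*(1/(2*d)) = 1)
m = 100 (m = 10² = 100)
Q(l) = -6 (Q(l) = -3 - 3 = -6)
H(E) = -6*E (H(E) = -3*(E + E) = -6*E)
m*(Q(k(5)) + H(2)) = 100*(-6 - 6*2) = 100*(-6 - 12) = 100*(-18) = -1800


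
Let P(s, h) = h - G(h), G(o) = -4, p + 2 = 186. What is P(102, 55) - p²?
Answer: -33797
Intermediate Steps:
p = 184 (p = -2 + 186 = 184)
P(s, h) = 4 + h (P(s, h) = h - 1*(-4) = h + 4 = 4 + h)
P(102, 55) - p² = (4 + 55) - 1*184² = 59 - 1*33856 = 59 - 33856 = -33797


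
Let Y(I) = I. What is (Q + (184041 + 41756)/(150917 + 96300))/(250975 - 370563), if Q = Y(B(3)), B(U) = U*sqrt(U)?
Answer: -225797/29564186596 - 3*sqrt(3)/119588 ≈ -5.1088e-5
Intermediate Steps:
B(U) = U**(3/2)
Q = 3*sqrt(3) (Q = 3**(3/2) = 3*sqrt(3) ≈ 5.1962)
(Q + (184041 + 41756)/(150917 + 96300))/(250975 - 370563) = (3*sqrt(3) + (184041 + 41756)/(150917 + 96300))/(250975 - 370563) = (3*sqrt(3) + 225797/247217)/(-119588) = (3*sqrt(3) + 225797*(1/247217))*(-1/119588) = (3*sqrt(3) + 225797/247217)*(-1/119588) = (225797/247217 + 3*sqrt(3))*(-1/119588) = -225797/29564186596 - 3*sqrt(3)/119588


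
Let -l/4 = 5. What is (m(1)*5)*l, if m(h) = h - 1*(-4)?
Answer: -500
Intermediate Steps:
m(h) = 4 + h (m(h) = h + 4 = 4 + h)
l = -20 (l = -4*5 = -20)
(m(1)*5)*l = ((4 + 1)*5)*(-20) = (5*5)*(-20) = 25*(-20) = -500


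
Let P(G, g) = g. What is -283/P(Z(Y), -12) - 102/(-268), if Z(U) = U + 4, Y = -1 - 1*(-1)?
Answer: 19267/804 ≈ 23.964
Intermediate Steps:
Y = 0 (Y = -1 + 1 = 0)
Z(U) = 4 + U
-283/P(Z(Y), -12) - 102/(-268) = -283/(-12) - 102/(-268) = -283*(-1/12) - 102*(-1/268) = 283/12 + 51/134 = 19267/804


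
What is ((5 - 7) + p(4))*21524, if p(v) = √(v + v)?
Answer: -43048 + 43048*√2 ≈ 17831.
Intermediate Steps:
p(v) = √2*√v (p(v) = √(2*v) = √2*√v)
((5 - 7) + p(4))*21524 = ((5 - 7) + √2*√4)*21524 = (-2 + √2*2)*21524 = (-2 + 2*√2)*21524 = -43048 + 43048*√2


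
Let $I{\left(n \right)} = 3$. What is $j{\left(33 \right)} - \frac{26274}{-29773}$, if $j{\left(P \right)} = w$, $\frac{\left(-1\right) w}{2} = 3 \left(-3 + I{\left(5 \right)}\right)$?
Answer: $\frac{26274}{29773} \approx 0.88248$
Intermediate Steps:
$w = 0$ ($w = - 2 \cdot 3 \left(-3 + 3\right) = - 2 \cdot 3 \cdot 0 = \left(-2\right) 0 = 0$)
$j{\left(P \right)} = 0$
$j{\left(33 \right)} - \frac{26274}{-29773} = 0 - \frac{26274}{-29773} = 0 - 26274 \left(- \frac{1}{29773}\right) = 0 - - \frac{26274}{29773} = 0 + \frac{26274}{29773} = \frac{26274}{29773}$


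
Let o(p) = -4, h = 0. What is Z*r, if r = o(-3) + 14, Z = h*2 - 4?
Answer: -40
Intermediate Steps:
Z = -4 (Z = 0*2 - 4 = 0 - 4 = -4)
r = 10 (r = -4 + 14 = 10)
Z*r = -4*10 = -40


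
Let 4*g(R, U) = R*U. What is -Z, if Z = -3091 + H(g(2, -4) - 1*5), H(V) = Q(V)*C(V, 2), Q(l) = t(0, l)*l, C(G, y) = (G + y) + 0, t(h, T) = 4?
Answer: 2951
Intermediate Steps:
C(G, y) = G + y
g(R, U) = R*U/4 (g(R, U) = (R*U)/4 = R*U/4)
Q(l) = 4*l
H(V) = 4*V*(2 + V) (H(V) = (4*V)*(V + 2) = (4*V)*(2 + V) = 4*V*(2 + V))
Z = -2951 (Z = -3091 + 4*((¼)*2*(-4) - 1*5)*(2 + ((¼)*2*(-4) - 1*5)) = -3091 + 4*(-2 - 5)*(2 + (-2 - 5)) = -3091 + 4*(-7)*(2 - 7) = -3091 + 4*(-7)*(-5) = -3091 + 140 = -2951)
-Z = -1*(-2951) = 2951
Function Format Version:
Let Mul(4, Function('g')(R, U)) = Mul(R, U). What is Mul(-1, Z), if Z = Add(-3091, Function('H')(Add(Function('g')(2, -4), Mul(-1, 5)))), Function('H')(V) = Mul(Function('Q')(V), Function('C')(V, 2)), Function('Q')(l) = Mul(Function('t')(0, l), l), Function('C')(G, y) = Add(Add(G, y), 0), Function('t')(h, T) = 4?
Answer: 2951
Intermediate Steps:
Function('C')(G, y) = Add(G, y)
Function('g')(R, U) = Mul(Rational(1, 4), R, U) (Function('g')(R, U) = Mul(Rational(1, 4), Mul(R, U)) = Mul(Rational(1, 4), R, U))
Function('Q')(l) = Mul(4, l)
Function('H')(V) = Mul(4, V, Add(2, V)) (Function('H')(V) = Mul(Mul(4, V), Add(V, 2)) = Mul(Mul(4, V), Add(2, V)) = Mul(4, V, Add(2, V)))
Z = -2951 (Z = Add(-3091, Mul(4, Add(Mul(Rational(1, 4), 2, -4), Mul(-1, 5)), Add(2, Add(Mul(Rational(1, 4), 2, -4), Mul(-1, 5))))) = Add(-3091, Mul(4, Add(-2, -5), Add(2, Add(-2, -5)))) = Add(-3091, Mul(4, -7, Add(2, -7))) = Add(-3091, Mul(4, -7, -5)) = Add(-3091, 140) = -2951)
Mul(-1, Z) = Mul(-1, -2951) = 2951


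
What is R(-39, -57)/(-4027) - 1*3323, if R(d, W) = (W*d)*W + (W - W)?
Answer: -13255010/4027 ≈ -3291.5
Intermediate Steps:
R(d, W) = d*W**2 (R(d, W) = d*W**2 + 0 = d*W**2)
R(-39, -57)/(-4027) - 1*3323 = -39*(-57)**2/(-4027) - 1*3323 = -39*3249*(-1/4027) - 3323 = -126711*(-1/4027) - 3323 = 126711/4027 - 3323 = -13255010/4027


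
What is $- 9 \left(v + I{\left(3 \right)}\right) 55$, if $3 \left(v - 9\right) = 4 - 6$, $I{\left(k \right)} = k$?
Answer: $-5610$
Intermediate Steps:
$v = \frac{25}{3}$ ($v = 9 + \frac{4 - 6}{3} = 9 + \frac{1}{3} \left(-2\right) = 9 - \frac{2}{3} = \frac{25}{3} \approx 8.3333$)
$- 9 \left(v + I{\left(3 \right)}\right) 55 = - 9 \left(\frac{25}{3} + 3\right) 55 = \left(-9\right) \frac{34}{3} \cdot 55 = \left(-102\right) 55 = -5610$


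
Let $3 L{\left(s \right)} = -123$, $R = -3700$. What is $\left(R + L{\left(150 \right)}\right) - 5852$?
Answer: $-9593$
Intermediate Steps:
$L{\left(s \right)} = -41$ ($L{\left(s \right)} = \frac{1}{3} \left(-123\right) = -41$)
$\left(R + L{\left(150 \right)}\right) - 5852 = \left(-3700 - 41\right) - 5852 = -3741 - 5852 = -9593$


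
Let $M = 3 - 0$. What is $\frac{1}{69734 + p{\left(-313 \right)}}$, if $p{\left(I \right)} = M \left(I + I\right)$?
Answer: $\frac{1}{67856} \approx 1.4737 \cdot 10^{-5}$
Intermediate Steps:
$M = 3$ ($M = 3 + 0 = 3$)
$p{\left(I \right)} = 6 I$ ($p{\left(I \right)} = 3 \left(I + I\right) = 3 \cdot 2 I = 6 I$)
$\frac{1}{69734 + p{\left(-313 \right)}} = \frac{1}{69734 + 6 \left(-313\right)} = \frac{1}{69734 - 1878} = \frac{1}{67856}$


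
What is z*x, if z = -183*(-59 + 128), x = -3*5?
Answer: 189405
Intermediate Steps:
x = -15
z = -12627 (z = -183*69 = -12627)
z*x = -12627*(-15) = 189405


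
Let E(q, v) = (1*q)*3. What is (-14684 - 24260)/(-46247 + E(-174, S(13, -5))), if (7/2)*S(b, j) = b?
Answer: 38944/46769 ≈ 0.83269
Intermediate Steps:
S(b, j) = 2*b/7
E(q, v) = 3*q (E(q, v) = q*3 = 3*q)
(-14684 - 24260)/(-46247 + E(-174, S(13, -5))) = (-14684 - 24260)/(-46247 + 3*(-174)) = -38944/(-46247 - 522) = -38944/(-46769) = -38944*(-1/46769) = 38944/46769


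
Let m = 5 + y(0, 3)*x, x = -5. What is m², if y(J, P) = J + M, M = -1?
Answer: 100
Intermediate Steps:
y(J, P) = -1 + J (y(J, P) = J - 1 = -1 + J)
m = 10 (m = 5 + (-1 + 0)*(-5) = 5 - 1*(-5) = 5 + 5 = 10)
m² = 10² = 100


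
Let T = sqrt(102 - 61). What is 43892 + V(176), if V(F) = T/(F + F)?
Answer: 43892 + sqrt(41)/352 ≈ 43892.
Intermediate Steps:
T = sqrt(41) ≈ 6.4031
V(F) = sqrt(41)/(2*F) (V(F) = sqrt(41)/(F + F) = sqrt(41)/((2*F)) = sqrt(41)*(1/(2*F)) = sqrt(41)/(2*F))
43892 + V(176) = 43892 + (1/2)*sqrt(41)/176 = 43892 + (1/2)*sqrt(41)*(1/176) = 43892 + sqrt(41)/352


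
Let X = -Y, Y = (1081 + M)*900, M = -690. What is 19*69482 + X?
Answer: 968258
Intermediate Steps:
Y = 351900 (Y = (1081 - 690)*900 = 391*900 = 351900)
X = -351900 (X = -1*351900 = -351900)
19*69482 + X = 19*69482 - 351900 = 1320158 - 351900 = 968258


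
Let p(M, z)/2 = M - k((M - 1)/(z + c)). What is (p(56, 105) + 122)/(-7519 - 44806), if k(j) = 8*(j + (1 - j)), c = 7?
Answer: -218/52325 ≈ -0.0041663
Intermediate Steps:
k(j) = 8 (k(j) = 8*1 = 8)
p(M, z) = -16 + 2*M (p(M, z) = 2*(M - 1*8) = 2*(M - 8) = 2*(-8 + M) = -16 + 2*M)
(p(56, 105) + 122)/(-7519 - 44806) = ((-16 + 2*56) + 122)/(-7519 - 44806) = ((-16 + 112) + 122)/(-52325) = (96 + 122)*(-1/52325) = 218*(-1/52325) = -218/52325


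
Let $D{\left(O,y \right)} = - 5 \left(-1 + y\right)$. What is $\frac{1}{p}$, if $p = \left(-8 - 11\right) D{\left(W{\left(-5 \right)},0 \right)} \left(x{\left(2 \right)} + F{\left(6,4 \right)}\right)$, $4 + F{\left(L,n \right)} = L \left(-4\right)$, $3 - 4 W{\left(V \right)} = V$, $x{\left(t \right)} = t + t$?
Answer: $\frac{1}{2280} \approx 0.0004386$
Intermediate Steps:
$x{\left(t \right)} = 2 t$
$W{\left(V \right)} = \frac{3}{4} - \frac{V}{4}$
$D{\left(O,y \right)} = 5 - 5 y$
$F{\left(L,n \right)} = -4 - 4 L$ ($F{\left(L,n \right)} = -4 + L \left(-4\right) = -4 - 4 L$)
$p = 2280$ ($p = \left(-8 - 11\right) \left(5 - 0\right) \left(2 \cdot 2 - 28\right) = - 19 \left(5 + 0\right) \left(4 - 28\right) = - 19 \cdot 5 \left(4 - 28\right) = - 19 \cdot 5 \left(-24\right) = \left(-19\right) \left(-120\right) = 2280$)
$\frac{1}{p} = \frac{1}{2280}$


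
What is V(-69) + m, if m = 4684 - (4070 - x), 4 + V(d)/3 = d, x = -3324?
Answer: -2929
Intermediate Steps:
V(d) = -12 + 3*d
m = -2710 (m = 4684 - (4070 - 1*(-3324)) = 4684 - (4070 + 3324) = 4684 - 1*7394 = 4684 - 7394 = -2710)
V(-69) + m = (-12 + 3*(-69)) - 2710 = (-12 - 207) - 2710 = -219 - 2710 = -2929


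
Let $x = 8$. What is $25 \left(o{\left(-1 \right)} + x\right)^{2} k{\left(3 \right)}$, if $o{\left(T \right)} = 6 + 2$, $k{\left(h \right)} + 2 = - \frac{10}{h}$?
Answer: $- \frac{102400}{3} \approx -34133.0$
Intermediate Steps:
$k{\left(h \right)} = -2 - \frac{10}{h}$
$o{\left(T \right)} = 8$
$25 \left(o{\left(-1 \right)} + x\right)^{2} k{\left(3 \right)} = 25 \left(8 + 8\right)^{2} \left(-2 - \frac{10}{3}\right) = 25 \cdot 16^{2} \left(-2 - \frac{10}{3}\right) = 25 \cdot 256 \left(-2 - \frac{10}{3}\right) = 6400 \left(- \frac{16}{3}\right) = - \frac{102400}{3}$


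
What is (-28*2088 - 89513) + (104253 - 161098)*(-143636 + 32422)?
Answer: 6321811853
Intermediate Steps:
(-28*2088 - 89513) + (104253 - 161098)*(-143636 + 32422) = (-58464 - 89513) - 56845*(-111214) = -147977 + 6321959830 = 6321811853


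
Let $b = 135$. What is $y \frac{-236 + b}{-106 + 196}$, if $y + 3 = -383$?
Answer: $\frac{19493}{45} \approx 433.18$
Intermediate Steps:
$y = -386$ ($y = -3 - 383 = -386$)
$y \frac{-236 + b}{-106 + 196} = - 386 \frac{-236 + 135}{-106 + 196} = - 386 \left(- \frac{101}{90}\right) = - 386 \left(\left(-101\right) \frac{1}{90}\right) = \left(-386\right) \left(- \frac{101}{90}\right) = \frac{19493}{45}$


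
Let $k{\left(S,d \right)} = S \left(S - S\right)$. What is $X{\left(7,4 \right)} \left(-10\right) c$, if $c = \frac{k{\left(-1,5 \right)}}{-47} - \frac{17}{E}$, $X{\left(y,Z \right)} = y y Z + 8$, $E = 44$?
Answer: $\frac{8670}{11} \approx 788.18$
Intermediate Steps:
$X{\left(y,Z \right)} = 8 + Z y^{2}$ ($X{\left(y,Z \right)} = y^{2} Z + 8 = Z y^{2} + 8 = 8 + Z y^{2}$)
$k{\left(S,d \right)} = 0$ ($k{\left(S,d \right)} = S 0 = 0$)
$c = - \frac{17}{44}$ ($c = \frac{0}{-47} - \frac{17}{44} = 0 \left(- \frac{1}{47}\right) - \frac{17}{44} = 0 - \frac{17}{44} = - \frac{17}{44} \approx -0.38636$)
$X{\left(7,4 \right)} \left(-10\right) c = \left(8 + 4 \cdot 7^{2}\right) \left(-10\right) \left(- \frac{17}{44}\right) = \left(8 + 4 \cdot 49\right) \left(-10\right) \left(- \frac{17}{44}\right) = \left(8 + 196\right) \left(-10\right) \left(- \frac{17}{44}\right) = 204 \left(-10\right) \left(- \frac{17}{44}\right) = \left(-2040\right) \left(- \frac{17}{44}\right) = \frac{8670}{11}$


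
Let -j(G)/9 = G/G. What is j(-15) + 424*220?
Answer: 93271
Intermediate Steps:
j(G) = -9 (j(G) = -9*G/G = -9*1 = -9)
j(-15) + 424*220 = -9 + 424*220 = -9 + 93280 = 93271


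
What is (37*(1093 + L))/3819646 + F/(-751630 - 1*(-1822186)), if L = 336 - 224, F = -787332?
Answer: -246633232101/340762078598 ≈ -0.72377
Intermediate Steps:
L = 112
(37*(1093 + L))/3819646 + F/(-751630 - 1*(-1822186)) = (37*(1093 + 112))/3819646 - 787332/(-751630 - 1*(-1822186)) = (37*1205)*(1/3819646) - 787332/(-751630 + 1822186) = 44585*(1/3819646) - 787332/1070556 = 44585/3819646 - 787332*1/1070556 = 44585/3819646 - 65611/89213 = -246633232101/340762078598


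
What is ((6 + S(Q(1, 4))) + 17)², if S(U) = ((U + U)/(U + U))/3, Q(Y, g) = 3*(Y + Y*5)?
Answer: 4900/9 ≈ 544.44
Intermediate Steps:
Q(Y, g) = 18*Y (Q(Y, g) = 3*(Y + 5*Y) = 3*(6*Y) = 18*Y)
S(U) = ⅓ (S(U) = ((2*U)/((2*U)))*(⅓) = ((2*U)*(1/(2*U)))*(⅓) = 1*(⅓) = ⅓)
((6 + S(Q(1, 4))) + 17)² = ((6 + ⅓) + 17)² = (19/3 + 17)² = (70/3)² = 4900/9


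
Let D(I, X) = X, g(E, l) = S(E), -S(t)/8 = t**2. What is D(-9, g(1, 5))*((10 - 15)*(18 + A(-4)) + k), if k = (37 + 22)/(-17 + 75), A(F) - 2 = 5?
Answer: 28764/29 ≈ 991.86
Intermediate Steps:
A(F) = 7 (A(F) = 2 + 5 = 7)
S(t) = -8*t**2
g(E, l) = -8*E**2
k = 59/58 ≈ 1.0172
D(-9, g(1, 5))*((10 - 15)*(18 + A(-4)) + k) = (-8*1**2)*((10 - 15)*(18 + 7) + 59/58) = (-8*1)*(-5*25 + 59/58) = -8*(-125 + 59/58) = -8*(-7191/58) = 28764/29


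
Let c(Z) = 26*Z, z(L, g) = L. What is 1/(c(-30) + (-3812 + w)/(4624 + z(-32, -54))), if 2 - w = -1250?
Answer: -287/224020 ≈ -0.0012811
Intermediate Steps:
w = 1252 (w = 2 - 1*(-1250) = 2 + 1250 = 1252)
1/(c(-30) + (-3812 + w)/(4624 + z(-32, -54))) = 1/(26*(-30) + (-3812 + 1252)/(4624 - 32)) = 1/(-780 - 2560/4592) = 1/(-780 - 2560*1/4592) = 1/(-780 - 160/287) = 1/(-224020/287) = -287/224020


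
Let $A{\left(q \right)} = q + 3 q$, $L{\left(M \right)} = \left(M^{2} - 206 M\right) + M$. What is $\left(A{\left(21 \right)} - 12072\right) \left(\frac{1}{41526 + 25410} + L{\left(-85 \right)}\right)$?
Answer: $- \frac{1648322428599}{5578} \approx -2.955 \cdot 10^{8}$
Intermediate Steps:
$L{\left(M \right)} = M^{2} - 205 M$
$A{\left(q \right)} = 4 q$
$\left(A{\left(21 \right)} - 12072\right) \left(\frac{1}{41526 + 25410} + L{\left(-85 \right)}\right) = \left(4 \cdot 21 - 12072\right) \left(\frac{1}{41526 + 25410} - 85 \left(-205 - 85\right)\right) = \left(84 - 12072\right) \left(\frac{1}{66936} - -24650\right) = - 11988 \left(\frac{1}{66936} + 24650\right) = \left(-11988\right) \frac{1649972401}{66936} = - \frac{1648322428599}{5578}$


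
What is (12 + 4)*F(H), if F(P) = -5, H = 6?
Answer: -80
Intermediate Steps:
(12 + 4)*F(H) = (12 + 4)*(-5) = 16*(-5) = -80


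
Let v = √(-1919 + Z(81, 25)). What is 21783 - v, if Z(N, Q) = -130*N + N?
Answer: 21783 - 4*I*√773 ≈ 21783.0 - 111.21*I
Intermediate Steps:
Z(N, Q) = -129*N
v = 4*I*√773 (v = √(-1919 - 129*81) = √(-1919 - 10449) = √(-12368) = 4*I*√773 ≈ 111.21*I)
21783 - v = 21783 - 4*I*√773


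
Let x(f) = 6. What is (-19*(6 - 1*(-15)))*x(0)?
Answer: -2394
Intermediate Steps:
(-19*(6 - 1*(-15)))*x(0) = -19*(6 - 1*(-15))*6 = -19*(6 + 15)*6 = -19*21*6 = -399*6 = -2394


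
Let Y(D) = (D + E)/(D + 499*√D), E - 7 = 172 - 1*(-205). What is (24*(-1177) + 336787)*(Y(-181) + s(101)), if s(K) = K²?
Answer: 784276943731281/249182 - 31254075083*I*√181/45101942 ≈ 3.1474e+9 - 9322.9*I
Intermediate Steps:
E = 384 (E = 7 + (172 - 1*(-205)) = 7 + (172 + 205) = 7 + 377 = 384)
Y(D) = (384 + D)/(D + 499*√D) (Y(D) = (D + 384)/(D + 499*√D) = (384 + D)/(D + 499*√D))
(24*(-1177) + 336787)*(Y(-181) + s(101)) = (24*(-1177) + 336787)*((384 - 181)/(-181 + 499*√(-181)) + 101²) = (-28248 + 336787)*(203/(-181 + 499*(I*√181)) + 10201) = 308539*(203/(-181 + 499*I*√181) + 10201) = 308539*(10201 + 203/(-181 + 499*I*√181)) = 3147406339 + 62633417/(-181 + 499*I*√181)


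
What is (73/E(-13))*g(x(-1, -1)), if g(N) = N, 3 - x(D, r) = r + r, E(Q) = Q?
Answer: -365/13 ≈ -28.077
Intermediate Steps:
x(D, r) = 3 - 2*r (x(D, r) = 3 - (r + r) = 3 - 2*r)
(73/E(-13))*g(x(-1, -1)) = (73/(-13))*(3 - 2*(-1)) = (73*(-1/13))*(3 + 2) = -73/13*5 = -365/13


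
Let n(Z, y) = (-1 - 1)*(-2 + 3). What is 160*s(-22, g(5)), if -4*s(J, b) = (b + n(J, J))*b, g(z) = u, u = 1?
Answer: 40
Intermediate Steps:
n(Z, y) = -2 (n(Z, y) = -2*1 = -2)
g(z) = 1
s(J, b) = -b*(-2 + b)/4 (s(J, b) = -(b - 2)*b/4 = -(-2 + b)*b/4 = -b*(-2 + b)/4)
160*s(-22, g(5)) = 160*((¼)*1*(2 - 1*1)) = 160*((¼)*1*(2 - 1)) = 160*((¼)*1*1) = 160*(¼) = 40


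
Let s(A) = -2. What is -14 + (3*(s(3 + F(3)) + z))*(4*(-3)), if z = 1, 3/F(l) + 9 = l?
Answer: 22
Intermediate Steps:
F(l) = 3/(-9 + l)
-14 + (3*(s(3 + F(3)) + z))*(4*(-3)) = -14 + (3*(-2 + 1))*(4*(-3)) = -14 + (3*(-1))*(-12) = -14 - 3*(-12) = -14 + 36 = 22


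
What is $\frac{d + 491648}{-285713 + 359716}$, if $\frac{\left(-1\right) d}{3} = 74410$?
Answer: $\frac{268418}{74003} \approx 3.6271$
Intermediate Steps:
$d = -223230$ ($d = \left(-3\right) 74410 = -223230$)
$\frac{d + 491648}{-285713 + 359716} = \frac{-223230 + 491648}{-285713 + 359716} = \frac{268418}{74003}$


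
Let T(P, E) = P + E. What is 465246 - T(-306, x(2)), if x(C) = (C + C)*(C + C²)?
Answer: 465528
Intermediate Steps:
x(C) = 2*C*(C + C²) (x(C) = (2*C)*(C + C²) = 2*C*(C + C²))
T(P, E) = E + P
465246 - T(-306, x(2)) = 465246 - (2*2²*(1 + 2) - 306) = 465246 - (2*4*3 - 306) = 465246 - (24 - 306) = 465246 - 1*(-282) = 465246 + 282 = 465528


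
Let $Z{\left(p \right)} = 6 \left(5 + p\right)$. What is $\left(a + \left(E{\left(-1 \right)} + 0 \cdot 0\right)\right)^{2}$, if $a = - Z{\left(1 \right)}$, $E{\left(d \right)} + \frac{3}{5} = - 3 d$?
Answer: $\frac{28224}{25} \approx 1129.0$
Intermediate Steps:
$Z{\left(p \right)} = 30 + 6 p$
$E{\left(d \right)} = - \frac{3}{5} - 3 d$
$a = -36$ ($a = - (30 + 6 \cdot 1) = - (30 + 6) = \left(-1\right) 36 = -36$)
$\left(a + \left(E{\left(-1 \right)} + 0 \cdot 0\right)\right)^{2} = \left(-36 + \left(\left(- \frac{3}{5} - -3\right) + 0 \cdot 0\right)\right)^{2} = \left(-36 + \left(\left(- \frac{3}{5} + 3\right) + 0\right)\right)^{2} = \left(-36 + \left(\frac{12}{5} + 0\right)\right)^{2} = \left(-36 + \frac{12}{5}\right)^{2} = \left(- \frac{168}{5}\right)^{2} = \frac{28224}{25}$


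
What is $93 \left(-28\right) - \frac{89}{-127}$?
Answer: $- \frac{330619}{127} \approx -2603.3$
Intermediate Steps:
$93 \left(-28\right) - \frac{89}{-127} = -2604 - - \frac{89}{127} = -2604 + \frac{89}{127} = - \frac{330619}{127}$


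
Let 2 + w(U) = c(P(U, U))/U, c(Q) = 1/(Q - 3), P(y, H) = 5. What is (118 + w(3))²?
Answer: 485809/36 ≈ 13495.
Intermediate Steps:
c(Q) = 1/(-3 + Q)
w(U) = -2 + 1/(2*U) (w(U) = -2 + 1/((-3 + 5)*U) = -2 + 1/(2*U))
(118 + w(3))² = (118 + (-2 + (½)/3))² = (118 + (-2 + (½)*(⅓)))² = (118 + (-2 + ⅙))² = (118 - 11/6)² = (697/6)² = 485809/36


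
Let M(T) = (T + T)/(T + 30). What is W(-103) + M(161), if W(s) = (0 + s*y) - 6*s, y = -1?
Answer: 138033/191 ≈ 722.69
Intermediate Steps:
W(s) = -7*s (W(s) = (0 + s*(-1)) - 6*s = (0 - s) - 6*s = -s - 6*s = -7*s)
M(T) = 2*T/(30 + T) (M(T) = (2*T)/(30 + T) = 2*T/(30 + T))
W(-103) + M(161) = -7*(-103) + 2*161/(30 + 161) = 721 + 2*161/191 = 721 + 2*161*(1/191) = 721 + 322/191 = 138033/191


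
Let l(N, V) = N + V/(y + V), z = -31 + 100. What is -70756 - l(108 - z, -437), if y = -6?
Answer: -31362622/443 ≈ -70796.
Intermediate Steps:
z = 69
l(N, V) = N + V/(-6 + V)
-70756 - l(108 - z, -437) = -70756 - (-437 - 6*(108 - 1*69) + (108 - 1*69)*(-437))/(-6 - 437) = -70756 - (-437 - 6*(108 - 69) + (108 - 69)*(-437))/(-443) = -70756 - (-1)*(-437 - 6*39 + 39*(-437))/443 = -70756 - (-1)*(-437 - 234 - 17043)/443 = -70756 - (-1)*(-17714)/443 = -70756 - 1*17714/443 = -70756 - 17714/443 = -31362622/443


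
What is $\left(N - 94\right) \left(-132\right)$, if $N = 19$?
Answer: $9900$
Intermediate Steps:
$\left(N - 94\right) \left(-132\right) = \left(19 - 94\right) \left(-132\right) = \left(-75\right) \left(-132\right) = 9900$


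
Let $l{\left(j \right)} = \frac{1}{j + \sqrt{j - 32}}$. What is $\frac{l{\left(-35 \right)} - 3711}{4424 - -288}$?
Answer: $- \frac{4794647}{6087904} - \frac{i \sqrt{67}}{6087904} \approx -0.78757 - 1.3445 \cdot 10^{-6} i$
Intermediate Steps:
$l{\left(j \right)} = \frac{1}{j + \sqrt{-32 + j}}$
$\frac{l{\left(-35 \right)} - 3711}{4424 - -288} = \frac{\frac{1}{-35 + \sqrt{-32 - 35}} - 3711}{4424 - -288} = \frac{\frac{1}{-35 + \sqrt{-67}} - 3711}{4424 + 288} = \frac{\frac{1}{-35 + i \sqrt{67}} - 3711}{4712} = \left(-3711 + \frac{1}{-35 + i \sqrt{67}}\right) \frac{1}{4712} = - \frac{3711}{4712} + \frac{1}{4712 \left(-35 + i \sqrt{67}\right)}$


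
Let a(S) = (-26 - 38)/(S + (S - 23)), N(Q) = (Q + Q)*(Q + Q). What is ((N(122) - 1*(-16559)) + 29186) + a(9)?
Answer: 526469/5 ≈ 1.0529e+5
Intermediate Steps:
N(Q) = 4*Q**2 (N(Q) = (2*Q)*(2*Q) = 4*Q**2)
a(S) = -64/(-23 + 2*S) (a(S) = -64/(S + (-23 + S)) = -64/(-23 + 2*S))
((N(122) - 1*(-16559)) + 29186) + a(9) = ((4*122**2 - 1*(-16559)) + 29186) - 64/(-23 + 2*9) = ((4*14884 + 16559) + 29186) - 64/(-23 + 18) = ((59536 + 16559) + 29186) - 64/(-5) = (76095 + 29186) - 64*(-1/5) = 105281 + 64/5 = 526469/5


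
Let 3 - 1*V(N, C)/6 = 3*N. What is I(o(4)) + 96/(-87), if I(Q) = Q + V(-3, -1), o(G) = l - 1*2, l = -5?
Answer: 1853/29 ≈ 63.897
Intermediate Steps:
o(G) = -7 (o(G) = -5 - 1*2 = -5 - 2 = -7)
V(N, C) = 18 - 18*N
I(Q) = 72 + Q (I(Q) = Q + (18 - 18*(-3)) = Q + (18 + 54) = Q + 72 = 72 + Q)
I(o(4)) + 96/(-87) = (72 - 7) + 96/(-87) = 65 + 96*(-1/87) = 65 - 32/29 = 1853/29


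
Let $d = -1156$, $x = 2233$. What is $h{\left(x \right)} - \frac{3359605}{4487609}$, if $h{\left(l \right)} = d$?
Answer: $- \frac{5191035609}{4487609} \approx -1156.7$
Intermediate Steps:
$h{\left(l \right)} = -1156$
$h{\left(x \right)} - \frac{3359605}{4487609} = -1156 - \frac{3359605}{4487609} = - \frac{5191035609}{4487609}$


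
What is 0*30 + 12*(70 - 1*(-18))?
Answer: 1056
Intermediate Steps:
0*30 + 12*(70 - 1*(-18)) = 0 + 12*(70 + 18) = 0 + 12*88 = 0 + 1056 = 1056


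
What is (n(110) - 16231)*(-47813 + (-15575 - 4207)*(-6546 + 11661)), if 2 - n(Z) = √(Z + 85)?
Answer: 1642906186147 + 101232743*√195 ≈ 1.6443e+12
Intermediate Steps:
n(Z) = 2 - √(85 + Z) (n(Z) = 2 - √(Z + 85) = 2 - √(85 + Z))
(n(110) - 16231)*(-47813 + (-15575 - 4207)*(-6546 + 11661)) = ((2 - √(85 + 110)) - 16231)*(-47813 + (-15575 - 4207)*(-6546 + 11661)) = ((2 - √195) - 16231)*(-47813 - 19782*5115) = (-16229 - √195)*(-47813 - 101184930) = (-16229 - √195)*(-101232743) = 1642906186147 + 101232743*√195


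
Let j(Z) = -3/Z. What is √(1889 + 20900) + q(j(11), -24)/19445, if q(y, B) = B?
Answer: -24/19445 + √22789 ≈ 150.96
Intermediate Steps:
√(1889 + 20900) + q(j(11), -24)/19445 = √(1889 + 20900) - 24/19445 = √22789 - 24*1/19445 = √22789 - 24/19445 = -24/19445 + √22789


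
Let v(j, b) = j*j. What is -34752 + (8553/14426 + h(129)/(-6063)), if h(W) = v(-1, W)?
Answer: -3039526207763/87464838 ≈ -34751.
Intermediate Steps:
v(j, b) = j**2
h(W) = 1 (h(W) = (-1)**2 = 1)
-34752 + (8553/14426 + h(129)/(-6063)) = -34752 + (8553/14426 + 1/(-6063)) = -34752 + (8553*(1/14426) + 1*(-1/6063)) = -34752 + (8553/14426 - 1/6063) = -34752 + 51842413/87464838 = -3039526207763/87464838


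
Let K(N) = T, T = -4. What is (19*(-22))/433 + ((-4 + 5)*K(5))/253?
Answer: -107486/109549 ≈ -0.98117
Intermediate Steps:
K(N) = -4
(19*(-22))/433 + ((-4 + 5)*K(5))/253 = (19*(-22))/433 + ((-4 + 5)*(-4))/253 = -418*1/433 + (1*(-4))*(1/253) = -418/433 - 4*1/253 = -418/433 - 4/253 = -107486/109549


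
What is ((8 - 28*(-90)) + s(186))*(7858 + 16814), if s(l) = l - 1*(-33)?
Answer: 67773984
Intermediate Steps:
s(l) = 33 + l (s(l) = l + 33 = 33 + l)
((8 - 28*(-90)) + s(186))*(7858 + 16814) = ((8 - 28*(-90)) + (33 + 186))*(7858 + 16814) = ((8 + 2520) + 219)*24672 = (2528 + 219)*24672 = 2747*24672 = 67773984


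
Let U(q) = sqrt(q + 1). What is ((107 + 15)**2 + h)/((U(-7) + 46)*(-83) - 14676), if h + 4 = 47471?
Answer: -576559697/171034685 + 5175133*I*sqrt(6)/342069370 ≈ -3.371 + 0.037058*I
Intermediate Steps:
h = 47467 (h = -4 + 47471 = 47467)
U(q) = sqrt(1 + q)
((107 + 15)**2 + h)/((U(-7) + 46)*(-83) - 14676) = ((107 + 15)**2 + 47467)/((sqrt(1 - 7) + 46)*(-83) - 14676) = (122**2 + 47467)/((sqrt(-6) + 46)*(-83) - 14676) = (14884 + 47467)/((I*sqrt(6) + 46)*(-83) - 14676) = 62351/((46 + I*sqrt(6))*(-83) - 14676) = 62351/((-3818 - 83*I*sqrt(6)) - 14676) = 62351/(-18494 - 83*I*sqrt(6))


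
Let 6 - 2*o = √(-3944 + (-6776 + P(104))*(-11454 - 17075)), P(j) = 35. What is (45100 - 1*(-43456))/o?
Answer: -1062672/192310009 - 177112*√192310045/192310009 ≈ -12.777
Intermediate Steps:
o = 3 - √192310045/2 (o = 3 - √(-3944 + (-6776 + 35)*(-11454 - 17075))/2 = 3 - √(-3944 - 6741*(-28529))/2 = 3 - √(-3944 + 192313989)/2 = 3 - √192310045/2 ≈ -6930.8)
(45100 - 1*(-43456))/o = (45100 - 1*(-43456))/(3 - √192310045/2) = (45100 + 43456)/(3 - √192310045/2) = 88556/(3 - √192310045/2)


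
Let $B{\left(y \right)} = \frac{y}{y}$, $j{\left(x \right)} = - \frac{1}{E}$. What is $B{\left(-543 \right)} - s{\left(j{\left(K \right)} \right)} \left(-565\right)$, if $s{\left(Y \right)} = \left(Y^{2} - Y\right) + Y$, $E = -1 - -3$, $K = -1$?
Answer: $\frac{569}{4} \approx 142.25$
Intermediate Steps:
$E = 2$ ($E = -1 + 3 = 2$)
$j{\left(x \right)} = - \frac{1}{2}$
$s{\left(Y \right)} = Y^{2}$
$B{\left(y \right)} = 1$
$B{\left(-543 \right)} - s{\left(j{\left(K \right)} \right)} \left(-565\right) = 1 - \left(- \frac{1}{2}\right)^{2} \left(-565\right) = 1 - \frac{1}{4} \left(-565\right) = 1 - - \frac{565}{4} = 1 + \frac{565}{4} = \frac{569}{4}$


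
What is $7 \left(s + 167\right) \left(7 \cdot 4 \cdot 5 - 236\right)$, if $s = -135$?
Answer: $-21504$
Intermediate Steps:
$7 \left(s + 167\right) \left(7 \cdot 4 \cdot 5 - 236\right) = 7 \left(-135 + 167\right) \left(7 \cdot 4 \cdot 5 - 236\right) = 7 \cdot 32 \left(28 \cdot 5 - 236\right) = 7 \cdot 32 \left(140 - 236\right) = 7 \cdot 32 \left(-96\right) = 7 \left(-3072\right) = -21504$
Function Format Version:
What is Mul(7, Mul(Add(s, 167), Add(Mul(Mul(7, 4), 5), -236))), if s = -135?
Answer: -21504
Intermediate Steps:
Mul(7, Mul(Add(s, 167), Add(Mul(Mul(7, 4), 5), -236))) = Mul(7, Mul(Add(-135, 167), Add(Mul(Mul(7, 4), 5), -236))) = Mul(7, Mul(32, Add(Mul(28, 5), -236))) = Mul(7, Mul(32, Add(140, -236))) = Mul(7, Mul(32, -96)) = Mul(7, -3072) = -21504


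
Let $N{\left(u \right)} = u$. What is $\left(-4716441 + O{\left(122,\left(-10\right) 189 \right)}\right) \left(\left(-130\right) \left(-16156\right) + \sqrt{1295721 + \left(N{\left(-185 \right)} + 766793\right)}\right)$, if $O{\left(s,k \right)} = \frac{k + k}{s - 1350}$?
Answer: $- \frac{3041092953203760}{307} - \frac{1447946442 \sqrt{2062329}}{307} \approx -9.9126 \cdot 10^{12}$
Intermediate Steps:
$O{\left(s,k \right)} = \frac{2 k}{-1350 + s}$
$\left(-4716441 + O{\left(122,\left(-10\right) 189 \right)}\right) \left(\left(-130\right) \left(-16156\right) + \sqrt{1295721 + \left(N{\left(-185 \right)} + 766793\right)}\right) = \left(-4716441 + \frac{2 \left(\left(-10\right) 189\right)}{-1350 + 122}\right) \left(\left(-130\right) \left(-16156\right) + \sqrt{1295721 + \left(-185 + 766793\right)}\right) = \left(-4716441 + 2 \left(-1890\right) \frac{1}{-1228}\right) \left(2100280 + \sqrt{1295721 + 766608}\right) = \left(-4716441 + 2 \left(-1890\right) \left(- \frac{1}{1228}\right)\right) \left(2100280 + \sqrt{2062329}\right) = \left(-4716441 + \frac{945}{307}\right) \left(2100280 + \sqrt{2062329}\right) = - \frac{1447946442 \left(2100280 + \sqrt{2062329}\right)}{307} = - \frac{3041092953203760}{307} - \frac{1447946442 \sqrt{2062329}}{307}$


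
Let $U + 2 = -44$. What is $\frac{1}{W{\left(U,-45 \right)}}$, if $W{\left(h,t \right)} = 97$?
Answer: $\frac{1}{97} \approx 0.010309$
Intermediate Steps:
$U = -46$ ($U = -2 - 44 = -46$)
$\frac{1}{W{\left(U,-45 \right)}} = \frac{1}{97}$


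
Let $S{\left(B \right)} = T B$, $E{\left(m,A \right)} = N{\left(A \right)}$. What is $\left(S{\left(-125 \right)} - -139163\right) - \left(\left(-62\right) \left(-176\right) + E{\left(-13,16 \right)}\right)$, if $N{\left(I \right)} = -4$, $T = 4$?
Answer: $127755$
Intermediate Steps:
$E{\left(m,A \right)} = -4$
$S{\left(B \right)} = 4 B$
$\left(S{\left(-125 \right)} - -139163\right) - \left(\left(-62\right) \left(-176\right) + E{\left(-13,16 \right)}\right) = \left(4 \left(-125\right) - -139163\right) - \left(\left(-62\right) \left(-176\right) - 4\right) = \left(-500 + 139163\right) - \left(10912 - 4\right) = 138663 - 10908 = 127755$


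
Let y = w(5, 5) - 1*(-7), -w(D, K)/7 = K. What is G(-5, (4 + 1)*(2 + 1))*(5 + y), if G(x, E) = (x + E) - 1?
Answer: -207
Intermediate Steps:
w(D, K) = -7*K
G(x, E) = -1 + E + x (G(x, E) = (E + x) - 1 = -1 + E + x)
y = -28 (y = -7*5 - 1*(-7) = -35 + 7 = -28)
G(-5, (4 + 1)*(2 + 1))*(5 + y) = (-1 + (4 + 1)*(2 + 1) - 5)*(5 - 28) = (-1 + 5*3 - 5)*(-23) = (-1 + 15 - 5)*(-23) = 9*(-23) = -207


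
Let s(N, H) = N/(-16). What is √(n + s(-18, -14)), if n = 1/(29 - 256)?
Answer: √923890/908 ≈ 1.0586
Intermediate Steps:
n = -1/227 (n = 1/(-227) = -1/227 ≈ -0.0044053)
s(N, H) = -N/16 (s(N, H) = N*(-1/16) = -N/16)
√(n + s(-18, -14)) = √(-1/227 - 1/16*(-18)) = √(-1/227 + 9/8) = √(2035/1816) = √923890/908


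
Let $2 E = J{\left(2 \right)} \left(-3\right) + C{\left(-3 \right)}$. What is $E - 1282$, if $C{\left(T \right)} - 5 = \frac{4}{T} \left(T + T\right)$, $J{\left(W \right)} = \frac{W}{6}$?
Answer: $-1276$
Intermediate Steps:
$J{\left(W \right)} = \frac{W}{6}$ ($J{\left(W \right)} = W \frac{1}{6} = \frac{W}{6}$)
$C{\left(T \right)} = 13$ ($C{\left(T \right)} = 5 + \frac{4}{T} \left(T + T\right) = 5 + \frac{4}{T} 2 T = 5 + 8 = 13$)
$E = 6$ ($E = \frac{\frac{1}{6} \cdot 2 \left(-3\right) + 13}{2} = \frac{\frac{1}{3} \left(-3\right) + 13}{2} = \frac{-1 + 13}{2} = \frac{1}{2} \cdot 12 = 6$)
$E - 1282 = 6 - 1282 = -1276$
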